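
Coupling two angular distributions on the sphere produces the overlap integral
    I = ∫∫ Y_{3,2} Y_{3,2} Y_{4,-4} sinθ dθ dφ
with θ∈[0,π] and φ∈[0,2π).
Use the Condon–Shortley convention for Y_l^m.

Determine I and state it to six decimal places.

0.214561

Checks pass: Σm=0; 10 even; l₃=4∈[0,6].
(2·3+1)(2·3+1)(2·4+1) = 441
Δ: 2! 4! 4! / 11! → 1/34650
sum: t=0:+1/72 t=1:−1/16 t=2:+1/72 = -5/144
3j²(3 3 4; 0 0 0) = Δ·Π!·Σ² = 2/77  (sign -1)
sum: t=1:−1/576 = -1/576
3j²(3 3 4; 2 2 -4) = Δ·Π!·Σ² = 5/99  (sign -1)
combine: 4πI² = 441·2/77·5/99 = 70/121
take √, sign +1: I = 0.21456131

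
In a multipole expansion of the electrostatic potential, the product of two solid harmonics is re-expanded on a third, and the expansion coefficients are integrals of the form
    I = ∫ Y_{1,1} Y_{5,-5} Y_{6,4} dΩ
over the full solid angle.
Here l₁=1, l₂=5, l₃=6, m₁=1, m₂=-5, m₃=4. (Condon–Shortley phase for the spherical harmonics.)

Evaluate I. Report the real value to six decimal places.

0.040859

m-sum 0 ✓  L=12 even ✓  4≤6≤6 ✓
Π(2lᵢ+1) = 3×11×13 = 429
triangle coeff Δ(1,5,6) = 1/858
Σ_t [0,0]: t=0:+1/14400 = 1/14400
(3j)²=6/143 [(1 5 6; 0 0 0)], sign=+1
Σ_t [0,0]: t=0:+1/7257600 = 1/7257600
(3j)²=1/858 [(1 5 6; 1 -5 4)], sign=+1
⇒ 4πI² = 3/143
I = (+1)√(3/143/(4π)) = 0.04085899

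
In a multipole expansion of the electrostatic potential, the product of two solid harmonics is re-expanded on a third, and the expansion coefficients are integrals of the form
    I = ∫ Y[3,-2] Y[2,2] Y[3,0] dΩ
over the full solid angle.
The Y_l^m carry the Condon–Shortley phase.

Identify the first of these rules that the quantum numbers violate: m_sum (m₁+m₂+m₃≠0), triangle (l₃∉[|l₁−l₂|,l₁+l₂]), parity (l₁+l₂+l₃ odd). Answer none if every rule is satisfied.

none

azimuthal sum: -2 + 2 + 0 = 0  ✓
1 ≤ 3 ≤ 5 (triangle on l)  ✓
L = 3 + 2 + 3 = 8 (even)  ✓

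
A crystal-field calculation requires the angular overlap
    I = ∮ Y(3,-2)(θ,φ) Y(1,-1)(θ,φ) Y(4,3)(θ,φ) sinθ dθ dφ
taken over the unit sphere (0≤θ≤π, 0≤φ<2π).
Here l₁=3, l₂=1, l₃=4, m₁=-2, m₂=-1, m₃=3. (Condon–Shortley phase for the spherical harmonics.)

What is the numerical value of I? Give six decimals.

Rules hold: Σm=0, L=8 even, 2≤4≤4.
N = 7·3·9 = 189
Δ = 0!·6!·2!/9! = 1/252
Racah Σ t=0..0: t=0:+1/36 = 1/36
⇒ 3j(3 1 4; 0 0 0)² = 4/63, sgn +1
Racah Σ t=0..0: t=0:+1/240 = 1/240
⇒ 3j(3 1 4; -2 -1 3)² = 1/12, sgn -1
4πI² = N·(3j₀)²·(3jₘ)² = 1/1
I = -1·√(1/4π) = -0.28209479

-0.282095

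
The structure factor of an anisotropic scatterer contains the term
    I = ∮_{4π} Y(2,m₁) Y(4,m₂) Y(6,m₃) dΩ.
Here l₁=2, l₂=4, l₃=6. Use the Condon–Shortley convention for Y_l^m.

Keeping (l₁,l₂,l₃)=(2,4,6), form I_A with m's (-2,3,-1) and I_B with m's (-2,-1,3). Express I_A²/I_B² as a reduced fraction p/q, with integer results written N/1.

5/126

l's match ⇒ only the (l;m) 3-j factors differ between A and B.
A: triangle coeff Δ(2,4,6) = 1/6435; Σ_t [0,0]: t=0:+1/120960 = 1/120960; (3j)²=1/1287 [(2 4 6; -2 3 -1)], sign=-1
B: triangle coeff Δ(2,4,6) = 1/6435; Σ_t [0,0]: t=0:+1/17280 = 1/17280; (3j)²=14/715 [(2 4 6; -2 -1 3)], sign=-1
I_A²/I_B² = (1/1287)/(14/715) = 5/126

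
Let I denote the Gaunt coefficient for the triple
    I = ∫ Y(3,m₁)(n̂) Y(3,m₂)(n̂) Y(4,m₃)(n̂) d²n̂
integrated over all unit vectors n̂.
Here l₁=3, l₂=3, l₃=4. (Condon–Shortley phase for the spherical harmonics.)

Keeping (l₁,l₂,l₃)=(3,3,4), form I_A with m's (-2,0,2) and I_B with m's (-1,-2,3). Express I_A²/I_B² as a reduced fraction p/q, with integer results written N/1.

l's match ⇒ only the (l;m) 3-j factors differ between A and B.
A: triangle coeff Δ(3,3,4) = 1/34650; Σ_t [1,2]: t=1:−1/96 t=2:+1/72 = 1/288; (3j)²=1/462 [(3 3 4; -2 0 2)], sign=+1
B: triangle coeff Δ(3,3,4) = 1/34650; Σ_t [0,1]: t=0:+1/288 t=1:−1/144 = -1/288; (3j)²=1/99 [(3 3 4; -1 -2 3)], sign=+1
I_A²/I_B² = (1/462)/(1/99) = 3/14

3/14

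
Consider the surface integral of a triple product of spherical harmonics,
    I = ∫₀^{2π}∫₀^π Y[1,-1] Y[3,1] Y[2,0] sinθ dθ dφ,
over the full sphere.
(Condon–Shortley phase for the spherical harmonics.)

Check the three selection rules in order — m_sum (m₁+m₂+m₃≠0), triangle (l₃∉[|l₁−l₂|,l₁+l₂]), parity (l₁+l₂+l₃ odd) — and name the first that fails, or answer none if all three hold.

Σmᵢ = 0  ✓
l₃∈[|l₁−l₂|,l₁+l₂]=[2,4], have l₃=2  ✓
Σlᵢ = 6 ⇒ even  ✓

none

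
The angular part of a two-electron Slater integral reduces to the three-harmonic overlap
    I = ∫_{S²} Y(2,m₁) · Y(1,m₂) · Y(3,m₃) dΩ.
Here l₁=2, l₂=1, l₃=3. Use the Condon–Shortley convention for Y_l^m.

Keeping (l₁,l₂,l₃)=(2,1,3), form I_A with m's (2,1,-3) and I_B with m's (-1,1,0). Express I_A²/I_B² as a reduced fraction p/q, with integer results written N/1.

5/1

l's match ⇒ only the (l;m) 3-j factors differ between A and B.
A: triangle coeff Δ(2,1,3) = 1/105; Σ_t [0,0]: t=0:+1/48 = 1/48; (3j)²=1/7 [(2 1 3; 2 1 -3)], sign=+1
B: triangle coeff Δ(2,1,3) = 1/105; Σ_t [0,0]: t=0:+1/12 = 1/12; (3j)²=1/35 [(2 1 3; -1 1 0)], sign=-1
I_A²/I_B² = (1/7)/(1/35) = 5/1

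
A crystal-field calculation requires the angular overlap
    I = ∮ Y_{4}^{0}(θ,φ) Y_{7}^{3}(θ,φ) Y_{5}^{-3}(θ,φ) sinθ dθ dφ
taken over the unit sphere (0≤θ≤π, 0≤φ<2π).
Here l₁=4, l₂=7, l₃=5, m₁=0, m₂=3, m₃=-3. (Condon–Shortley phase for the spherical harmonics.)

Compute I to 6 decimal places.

Checks pass: Σm=0; 16 even; l₃=5∈[3,11].
(2·4+1)(2·7+1)(2·5+1) = 1485
Δ: 6! 2! 8! / 17! → 1/6126120
sum: t=2:+1/69120 t=3:−1/20736 t=4:+1/69120 = -1/51840
3j²(4 7 5; 0 0 0) = Δ·Π!·Σ² = 280/21879  (sign +1)
sum: t=2:+1/3870720 t=3:−1/181440 t=4:+1/138240 = 23/11612160
3j²(4 7 5; 0 3 -3) = Δ·Π!·Σ² = 529/204204  (sign +1)
combine: 4πI² = 1485·280/21879·529/204204 = 26450/537251
take √, sign +1: I = 0.06259207

0.062592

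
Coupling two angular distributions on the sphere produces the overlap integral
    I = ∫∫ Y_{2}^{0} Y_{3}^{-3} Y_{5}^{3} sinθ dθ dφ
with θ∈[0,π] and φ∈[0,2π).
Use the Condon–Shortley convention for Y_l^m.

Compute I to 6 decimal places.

-0.126792

m-sum 0 ✓  L=10 even ✓  1≤5≤5 ✓
Π(2lᵢ+1) = 5×7×11 = 385
triangle coeff Δ(2,3,5) = 1/2310
Σ_t [0,0]: t=0:+1/144 = 1/144
(3j)²=10/231 [(2 3 5; 0 0 0)], sign=-1
Σ_t [0,0]: t=0:+1/2880 = 1/2880
(3j)²=2/165 [(2 3 5; 0 -3 3)], sign=+1
⇒ 4πI² = 20/99
I = (-1)√(20/99/(4π)) = -0.12679218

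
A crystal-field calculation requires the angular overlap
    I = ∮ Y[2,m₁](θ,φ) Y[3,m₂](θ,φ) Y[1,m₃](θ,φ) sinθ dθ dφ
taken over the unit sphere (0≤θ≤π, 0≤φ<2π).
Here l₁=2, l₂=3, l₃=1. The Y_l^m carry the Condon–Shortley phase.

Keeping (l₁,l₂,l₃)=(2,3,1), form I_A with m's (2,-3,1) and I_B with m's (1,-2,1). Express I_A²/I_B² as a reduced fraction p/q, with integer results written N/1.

Shared (l₁,l₂,l₃)=(2,3,1): N and (l;000)² cancel in I_A²/I_B².
A: Δ = 4!·0!·2!/7! = 1/105; Racah Σ t=0..0: t=0:+1/48 = 1/48; ⇒ 3j(2 3 1; 2 -3 1)² = 1/7, sgn +1
B: Δ = 4!·0!·2!/7! = 1/105; Racah Σ t=1..1: t=1:−1/12 = -1/12; ⇒ 3j(2 3 1; 1 -2 1)² = 2/21, sgn -1
I_A²/I_B² = (1/7)/(2/21) = 3/2

3/2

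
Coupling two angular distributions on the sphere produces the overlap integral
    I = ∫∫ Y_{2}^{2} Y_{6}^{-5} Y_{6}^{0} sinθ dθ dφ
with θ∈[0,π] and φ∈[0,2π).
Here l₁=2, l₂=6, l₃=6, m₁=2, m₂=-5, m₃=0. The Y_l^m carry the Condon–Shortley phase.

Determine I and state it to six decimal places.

0.000000

Σmᵢ = -3 ≠ 0, so the φ-integral vanishes; I = 0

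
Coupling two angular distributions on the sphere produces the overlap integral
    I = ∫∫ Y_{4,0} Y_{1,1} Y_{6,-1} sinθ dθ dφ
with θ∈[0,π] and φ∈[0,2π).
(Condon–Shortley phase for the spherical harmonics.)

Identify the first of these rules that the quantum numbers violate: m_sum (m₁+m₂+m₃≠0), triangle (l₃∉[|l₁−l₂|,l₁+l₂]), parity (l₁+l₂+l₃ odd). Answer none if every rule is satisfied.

triangle

m₁+m₂+m₃ = 0 + 1 − 1 = 0  ✓
triangle: |4−1|=3 ≤ l₃=6 ≤ 4+1=5  ✗
parity: l₁+l₂+l₃ = 11 is odd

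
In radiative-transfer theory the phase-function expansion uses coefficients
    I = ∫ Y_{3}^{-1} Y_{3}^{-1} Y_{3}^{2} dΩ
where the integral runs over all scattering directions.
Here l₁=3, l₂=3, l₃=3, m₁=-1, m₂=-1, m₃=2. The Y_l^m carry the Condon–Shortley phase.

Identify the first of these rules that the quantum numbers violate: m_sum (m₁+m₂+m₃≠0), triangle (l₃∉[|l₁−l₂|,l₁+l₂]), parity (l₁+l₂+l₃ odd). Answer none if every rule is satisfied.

parity

m₁+m₂+m₃ = -1 − 1 + 2 = 0  ✓
triangle: |3−3|=0 ≤ l₃=3 ≤ 3+3=6  ✓
parity: l₁+l₂+l₃ = 9 is odd  ✗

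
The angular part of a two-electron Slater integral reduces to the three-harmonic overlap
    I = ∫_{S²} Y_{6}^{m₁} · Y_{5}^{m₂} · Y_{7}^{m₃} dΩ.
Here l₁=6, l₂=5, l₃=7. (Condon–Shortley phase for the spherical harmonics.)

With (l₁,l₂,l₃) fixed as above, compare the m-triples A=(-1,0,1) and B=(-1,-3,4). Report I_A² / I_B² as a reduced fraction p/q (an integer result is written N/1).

1445/2079

Same 6,5,7: normalisation and zero-m 3j drop out of the ratio.
A: Δ: 4! 8! 6! / 19! → 1/174594420; sum: t=0:+1/14515200 t=1:−1/414720 t=2:+1/103680 t=3:−1/165888 t=4:+1/2073600 = 17/9676800; 3j²(6 5 7; -1 0 1) = Δ·Π!·Σ² = 85/19019  (sign +1)
B: Δ: 4! 8! 6! / 19! → 1/174594420; sum: t=0:+1/5806080 t=1:−1/1036800 t=2:+1/2073600 = -1/3225600; 3j²(6 5 7; -1 -3 4) = Δ·Π!·Σ² = 27/4199  (sign +1)
I_A²/I_B² = (85/19019)/(27/4199) = 1445/2079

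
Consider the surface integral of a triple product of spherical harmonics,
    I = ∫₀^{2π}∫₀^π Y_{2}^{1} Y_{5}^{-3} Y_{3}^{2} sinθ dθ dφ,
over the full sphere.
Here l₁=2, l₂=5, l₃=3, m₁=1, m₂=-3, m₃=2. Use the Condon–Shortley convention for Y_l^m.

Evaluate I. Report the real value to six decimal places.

Rules hold: Σm=0, L=10 even, 3≤3≤7.
N = 5·11·7 = 385
Δ = 4!·0!·6!/11! = 1/2310
Racah Σ t=2..2: t=2:+1/144 = 1/144
⇒ 3j(2 5 3; 0 0 0)² = 10/231, sgn -1
Racah Σ t=1..1: t=1:−1/720 = -1/720
⇒ 3j(2 5 3; 1 -3 2)² = 8/165, sgn +1
4πI² = N·(3j₀)²·(3jₘ)² = 80/99
I = -1·√(0.808081/4π) = -0.25358436

-0.253584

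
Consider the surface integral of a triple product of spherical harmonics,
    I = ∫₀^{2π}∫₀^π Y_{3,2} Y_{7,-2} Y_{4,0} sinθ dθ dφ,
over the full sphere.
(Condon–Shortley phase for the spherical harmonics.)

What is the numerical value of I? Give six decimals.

0.169123

Rules hold: Σm=0, L=14 even, 4≤4≤10.
N = 7·15·9 = 945
Δ = 6!·0!·8!/15! = 1/45045
Racah Σ t=3..3: t=3:−1/20736 = -1/20736
⇒ 3j(3 7 4; 0 0 0)² = 35/1287, sgn -1
Racah Σ t=1..1: t=1:−1/69120 = -1/69120
⇒ 3j(3 7 4; 2 -2 0)² = 2/143, sgn -1
4πI² = N·(3j₀)²·(3jₘ)² = 7350/20449
I = +1·√(0.359431/4π) = 0.16912301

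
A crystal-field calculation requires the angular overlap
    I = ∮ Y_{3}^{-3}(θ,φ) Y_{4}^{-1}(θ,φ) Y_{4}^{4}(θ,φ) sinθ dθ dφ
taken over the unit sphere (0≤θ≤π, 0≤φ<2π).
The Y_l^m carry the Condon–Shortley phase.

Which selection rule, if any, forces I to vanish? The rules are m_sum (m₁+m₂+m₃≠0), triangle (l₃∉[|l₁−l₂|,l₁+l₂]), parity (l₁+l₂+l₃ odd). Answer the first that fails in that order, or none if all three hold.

parity

Σmᵢ = 0  ✓
l₃∈[|l₁−l₂|,l₁+l₂]=[1,7], have l₃=4  ✓
Σlᵢ = 11 ⇒ odd  ✗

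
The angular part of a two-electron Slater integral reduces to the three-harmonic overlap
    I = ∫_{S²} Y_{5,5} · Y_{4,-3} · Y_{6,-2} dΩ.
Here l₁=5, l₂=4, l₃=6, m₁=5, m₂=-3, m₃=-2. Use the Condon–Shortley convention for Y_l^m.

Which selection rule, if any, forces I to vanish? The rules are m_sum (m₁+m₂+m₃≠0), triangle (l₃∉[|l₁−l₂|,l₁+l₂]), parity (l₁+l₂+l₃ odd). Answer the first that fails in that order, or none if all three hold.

azimuthal sum: 5 − 3 − 2 = 0  ✓
1 ≤ 6 ≤ 9 (triangle on l)  ✓
L = 5 + 4 + 6 = 15 (odd)  ✗

parity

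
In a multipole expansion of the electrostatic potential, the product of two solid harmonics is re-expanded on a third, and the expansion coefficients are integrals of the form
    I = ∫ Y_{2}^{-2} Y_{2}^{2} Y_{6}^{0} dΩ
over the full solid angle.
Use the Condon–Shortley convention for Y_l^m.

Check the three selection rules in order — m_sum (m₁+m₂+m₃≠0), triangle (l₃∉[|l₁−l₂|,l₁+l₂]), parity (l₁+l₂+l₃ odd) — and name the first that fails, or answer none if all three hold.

triangle

azimuthal sum: -2 + 2 + 0 = 0  ✓
0 ≤ 6 ≤ 4 (triangle on l)  ✗
L = 2 + 2 + 6 = 10 (even)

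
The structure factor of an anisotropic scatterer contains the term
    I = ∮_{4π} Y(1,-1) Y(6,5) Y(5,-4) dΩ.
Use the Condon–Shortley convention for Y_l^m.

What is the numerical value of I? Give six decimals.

m-sum 0 ✓  L=12 even ✓  5≤5≤7 ✓
Π(2lᵢ+1) = 3×13×11 = 429
triangle coeff Δ(1,6,5) = 1/858
Σ_t [1,1]: t=1:−1/14400 = -1/14400
(3j)²=6/143 [(1 6 5; 0 0 0)], sign=+1
Σ_t [2,2]: t=2:+1/725760 = 1/725760
(3j)²=5/78 [(1 6 5; -1 5 -4)], sign=-1
⇒ 4πI² = 15/13
I = (-1)√(15/13/(4π)) = -0.30301841

-0.303018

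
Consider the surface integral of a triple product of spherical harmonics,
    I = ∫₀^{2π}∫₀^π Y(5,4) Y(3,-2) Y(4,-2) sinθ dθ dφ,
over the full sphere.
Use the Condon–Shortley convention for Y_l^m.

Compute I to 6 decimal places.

Rules hold: Σm=0, L=12 even, 2≤4≤8.
N = 11·7·9 = 693
Δ = 4!·6!·2!/13! = 1/180180
Racah Σ t=1..3: t=1:−1/576 t=2:+1/144 t=3:−1/576 = 1/288
⇒ 3j(5 3 4; 0 0 0)² = 20/1001, sgn +1
Racah Σ t=0..1: t=0:+1/2880 t=1:−1/8640 = 1/4320
⇒ 3j(5 3 4; 4 -2 -2)² = 8/429, sgn +1
4πI² = N·(3j₀)²·(3jₘ)² = 480/1859
I = +1·√(0.258203/4π) = 0.14334284

0.143343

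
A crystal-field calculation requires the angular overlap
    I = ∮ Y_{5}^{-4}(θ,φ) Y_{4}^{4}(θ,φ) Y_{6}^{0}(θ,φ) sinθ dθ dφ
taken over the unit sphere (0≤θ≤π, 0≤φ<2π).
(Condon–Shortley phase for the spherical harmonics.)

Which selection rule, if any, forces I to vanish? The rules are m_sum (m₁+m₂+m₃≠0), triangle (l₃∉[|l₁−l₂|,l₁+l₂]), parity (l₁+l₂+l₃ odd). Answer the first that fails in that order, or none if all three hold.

parity

Σmᵢ = 0  ✓
l₃∈[|l₁−l₂|,l₁+l₂]=[1,9], have l₃=6  ✓
Σlᵢ = 15 ⇒ odd  ✗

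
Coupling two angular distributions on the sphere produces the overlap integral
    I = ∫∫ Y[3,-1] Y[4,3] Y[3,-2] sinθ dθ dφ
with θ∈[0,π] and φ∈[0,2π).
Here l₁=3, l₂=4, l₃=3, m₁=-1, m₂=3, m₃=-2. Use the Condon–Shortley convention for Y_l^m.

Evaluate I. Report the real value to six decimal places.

-0.095955

Checks pass: Σm=0; 10 even; l₃=3∈[1,7].
(2·3+1)(2·4+1)(2·3+1) = 441
Δ: 4! 2! 4! / 11! → 1/34650
sum: t=1:−1/72 t=2:+1/16 t=3:−1/72 = 5/144
3j²(3 4 3; 0 0 0) = Δ·Π!·Σ² = 2/77  (sign -1)
sum: t=3:−1/144 t=4:+1/288 = -1/288
3j²(3 4 3; -1 3 -2) = Δ·Π!·Σ² = 1/99  (sign +1)
combine: 4πI² = 441·2/77·1/99 = 14/121
take √, sign -1: I = -0.09595473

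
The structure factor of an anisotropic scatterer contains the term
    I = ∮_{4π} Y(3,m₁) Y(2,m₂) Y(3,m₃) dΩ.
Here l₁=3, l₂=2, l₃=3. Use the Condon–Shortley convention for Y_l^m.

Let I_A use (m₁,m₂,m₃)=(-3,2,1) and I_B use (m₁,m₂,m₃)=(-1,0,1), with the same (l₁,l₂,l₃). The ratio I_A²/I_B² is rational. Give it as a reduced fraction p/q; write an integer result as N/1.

10/9

Shared (l₁,l₂,l₃)=(3,2,3): N and (l;000)² cancel in I_A²/I_B².
A: Δ = 2!·4!·2!/9! = 1/3780; Racah Σ t=2..2: t=2:+1/96 = 1/96; ⇒ 3j(3 2 3; -3 2 1)² = 1/42, sgn +1
B: Δ = 2!·4!·2!/9! = 1/3780; Racah Σ t=0..2: t=0:+1/96 t=1:−1/6 t=2:+1/16 = -3/32; ⇒ 3j(3 2 3; -1 0 1)² = 3/140, sgn -1
I_A²/I_B² = (1/42)/(3/140) = 10/9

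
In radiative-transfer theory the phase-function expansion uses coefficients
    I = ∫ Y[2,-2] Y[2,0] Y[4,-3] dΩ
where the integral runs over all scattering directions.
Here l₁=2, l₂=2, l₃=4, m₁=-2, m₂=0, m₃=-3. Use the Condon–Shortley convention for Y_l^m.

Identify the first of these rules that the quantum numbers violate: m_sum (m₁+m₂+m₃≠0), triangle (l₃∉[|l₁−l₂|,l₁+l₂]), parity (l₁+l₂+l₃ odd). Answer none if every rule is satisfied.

m_sum

m₁+m₂+m₃ = -2 + 0 − 3 = -5  ✗
triangle: |2−2|=0 ≤ l₃=4 ≤ 2+2=4
parity: l₁+l₂+l₃ = 8 is even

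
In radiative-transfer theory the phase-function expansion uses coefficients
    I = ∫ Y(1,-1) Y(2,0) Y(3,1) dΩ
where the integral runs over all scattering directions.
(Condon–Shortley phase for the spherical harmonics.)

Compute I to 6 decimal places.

Rules hold: Σm=0, L=6 even, 1≤3≤3.
N = 3·5·7 = 105
Δ = 0!·2!·4!/7! = 1/105
Racah Σ t=0..0: t=0:+1/4 = 1/4
⇒ 3j(1 2 3; 0 0 0)² = 3/35, sgn -1
Racah Σ t=0..0: t=0:+1/8 = 1/8
⇒ 3j(1 2 3; -1 0 1)² = 2/35, sgn +1
4πI² = N·(3j₀)²·(3jₘ)² = 18/35
I = -1·√(0.514286/4π) = -0.20230066

-0.202301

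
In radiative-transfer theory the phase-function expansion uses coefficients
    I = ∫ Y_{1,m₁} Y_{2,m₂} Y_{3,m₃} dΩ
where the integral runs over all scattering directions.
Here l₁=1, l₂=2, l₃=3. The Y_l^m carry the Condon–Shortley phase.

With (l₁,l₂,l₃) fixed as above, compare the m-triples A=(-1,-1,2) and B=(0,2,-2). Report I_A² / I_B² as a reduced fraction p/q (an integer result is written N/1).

l's match ⇒ only the (l;m) 3-j factors differ between A and B.
A: triangle coeff Δ(1,2,3) = 1/105; Σ_t [0,0]: t=0:+1/12 = 1/12; (3j)²=2/21 [(1 2 3; -1 -1 2)], sign=-1
B: triangle coeff Δ(1,2,3) = 1/105; Σ_t [0,0]: t=0:+1/24 = 1/24; (3j)²=1/21 [(1 2 3; 0 2 -2)], sign=-1
I_A²/I_B² = (2/21)/(1/21) = 2/1

2/1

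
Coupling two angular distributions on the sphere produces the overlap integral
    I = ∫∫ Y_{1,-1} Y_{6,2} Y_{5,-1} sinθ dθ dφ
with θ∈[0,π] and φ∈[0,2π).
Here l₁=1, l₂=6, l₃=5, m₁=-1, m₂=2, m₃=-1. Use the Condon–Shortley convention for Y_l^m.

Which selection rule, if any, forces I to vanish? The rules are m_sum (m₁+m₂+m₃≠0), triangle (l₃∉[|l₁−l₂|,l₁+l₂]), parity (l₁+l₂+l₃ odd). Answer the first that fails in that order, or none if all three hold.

none

Σmᵢ = 0  ✓
l₃∈[|l₁−l₂|,l₁+l₂]=[5,7], have l₃=5  ✓
Σlᵢ = 12 ⇒ even  ✓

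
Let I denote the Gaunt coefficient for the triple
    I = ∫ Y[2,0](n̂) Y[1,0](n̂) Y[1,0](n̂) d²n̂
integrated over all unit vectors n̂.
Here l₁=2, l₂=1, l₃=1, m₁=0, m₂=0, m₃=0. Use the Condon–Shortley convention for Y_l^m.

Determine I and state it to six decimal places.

0.252313

Rules hold: Σm=0, L=4 even, 1≤1≤3.
N = 5·3·3 = 45
Δ = 2!·2!·0!/5! = 1/30
Racah Σ t=1..1: t=1:−1/1 = -1/1
⇒ 3j(2 1 1; 0 0 0)² = 2/15, sgn +1
(m-triple is (0,0,0) — same symbol as above.)
4πI² = N·(3j₀)²·(3jₘ)² = 4/5
I = +1·√(0.8/4π) = 0.25231325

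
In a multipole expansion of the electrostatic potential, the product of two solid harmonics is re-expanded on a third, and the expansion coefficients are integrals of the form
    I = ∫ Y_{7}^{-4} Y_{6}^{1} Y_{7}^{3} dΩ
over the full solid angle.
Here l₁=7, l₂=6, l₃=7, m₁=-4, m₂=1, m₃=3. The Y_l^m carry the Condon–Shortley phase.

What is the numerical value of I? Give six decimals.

Rules hold: Σm=0, L=20 even, 1≤7≤13.
N = 15·13·15 = 2925
Δ = 6!·8!·6!/21! = 1/2444321880
Racah Σ t=0..6: t=0:+1/2612736000 t=1:−1/20736000 t=2:+1/1658880 t=3:−1/746496 t=4:+1/1658880 t=5:−1/20736000 t=6:+1/2612736000 = -1/4354560
⇒ 3j(7 6 7; 0 0 0)² = 1000/138567, sgn +1
Racah Σ t=3..6: t=3:−1/69672960 t=4:+1/8709120 t=5:−1/8294400 t=6:+1/62208000 = -1/248832000
⇒ 3j(7 6 7; -4 1 3)² = 7/83980, sgn -1
4πI² = N·(3j₀)²·(3jₘ)² = 26250/14919047
I = -1·√(0.0017595/4π) = -0.01183285

-0.011833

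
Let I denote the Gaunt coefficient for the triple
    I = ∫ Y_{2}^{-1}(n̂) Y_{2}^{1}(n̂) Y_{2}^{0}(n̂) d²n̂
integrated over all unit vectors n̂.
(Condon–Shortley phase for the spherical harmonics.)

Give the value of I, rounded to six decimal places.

Rules hold: Σm=0, L=6 even, 0≤2≤4.
N = 5·5·5 = 125
Δ = 2!·2!·2!/7! = 1/630
Racah Σ t=0..2: t=0:+1/8 t=1:−1/1 t=2:+1/8 = -3/4
⇒ 3j(2 2 2; 0 0 0)² = 2/35, sgn -1
Racah Σ t=1..2: t=1:−1/4 t=2:+1/2 = 1/4
⇒ 3j(2 2 2; -1 1 0)² = 1/70, sgn +1
4πI² = N·(3j₀)²·(3jₘ)² = 5/49
I = -1·√(0.102041/4π) = -0.09011188

-0.090112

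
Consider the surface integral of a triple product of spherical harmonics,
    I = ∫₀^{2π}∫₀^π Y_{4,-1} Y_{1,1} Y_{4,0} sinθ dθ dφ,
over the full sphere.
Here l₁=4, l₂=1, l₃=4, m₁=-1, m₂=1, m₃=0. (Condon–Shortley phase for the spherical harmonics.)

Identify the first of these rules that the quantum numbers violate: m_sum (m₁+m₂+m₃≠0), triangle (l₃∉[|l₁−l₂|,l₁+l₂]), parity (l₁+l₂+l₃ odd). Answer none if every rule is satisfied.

parity

Σmᵢ = 0  ✓
l₃∈[|l₁−l₂|,l₁+l₂]=[3,5], have l₃=4  ✓
Σlᵢ = 9 ⇒ odd  ✗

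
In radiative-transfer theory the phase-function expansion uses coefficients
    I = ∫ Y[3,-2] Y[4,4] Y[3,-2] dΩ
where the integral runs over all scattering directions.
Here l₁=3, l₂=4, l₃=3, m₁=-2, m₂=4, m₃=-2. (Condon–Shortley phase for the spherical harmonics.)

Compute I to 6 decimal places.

Rules hold: Σm=0, L=10 even, 1≤3≤7.
N = 7·9·7 = 441
Δ = 4!·2!·4!/11! = 1/34650
Racah Σ t=1..3: t=1:−1/72 t=2:+1/16 t=3:−1/72 = 5/144
⇒ 3j(3 4 3; 0 0 0)² = 2/77, sgn -1
Racah Σ t=4..4: t=4:+1/576 = 1/576
⇒ 3j(3 4 3; -2 4 -2)² = 5/99, sgn -1
4πI² = N·(3j₀)²·(3jₘ)² = 70/121
I = +1·√(0.578512/4π) = 0.21456131

0.214561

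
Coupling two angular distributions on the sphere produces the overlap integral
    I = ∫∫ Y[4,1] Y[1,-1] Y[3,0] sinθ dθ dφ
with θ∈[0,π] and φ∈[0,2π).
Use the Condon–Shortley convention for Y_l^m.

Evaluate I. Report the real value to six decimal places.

m-sum 0 ✓  L=8 even ✓  3≤3≤5 ✓
Π(2lᵢ+1) = 9×3×7 = 189
triangle coeff Δ(4,1,3) = 1/252
Σ_t [1,1]: t=1:−1/36 = -1/36
(3j)²=4/63 [(4 1 3; 0 0 0)], sign=+1
Σ_t [0,0]: t=0:+1/72 = 1/72
(3j)²=5/126 [(4 1 3; 1 -1 0)], sign=-1
⇒ 4πI² = 10/21
I = (-1)√(10/21/(4π)) = -0.19466390

-0.194664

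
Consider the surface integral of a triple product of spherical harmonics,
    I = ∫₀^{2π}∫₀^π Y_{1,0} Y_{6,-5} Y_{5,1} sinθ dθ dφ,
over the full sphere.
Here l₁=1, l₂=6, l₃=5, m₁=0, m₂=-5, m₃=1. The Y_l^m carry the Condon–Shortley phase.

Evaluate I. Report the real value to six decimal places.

0.000000

m-sum = 0 − 5 + 1 = -4 ≠ 0 ⇒ I = 0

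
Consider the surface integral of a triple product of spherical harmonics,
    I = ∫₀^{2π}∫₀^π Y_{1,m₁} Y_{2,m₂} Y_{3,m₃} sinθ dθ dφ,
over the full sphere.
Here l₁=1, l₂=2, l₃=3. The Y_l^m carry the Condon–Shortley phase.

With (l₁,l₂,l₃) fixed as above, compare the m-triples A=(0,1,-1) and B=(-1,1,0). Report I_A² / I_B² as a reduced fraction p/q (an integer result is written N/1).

Same 1,2,3: normalisation and zero-m 3j drop out of the ratio.
A: Δ: 0! 2! 4! / 7! → 1/105; sum: t=0:+1/6 = 1/6; 3j²(1 2 3; 0 1 -1) = Δ·Π!·Σ² = 8/105  (sign +1)
B: Δ: 0! 2! 4! / 7! → 1/105; sum: t=0:+1/12 = 1/12; 3j²(1 2 3; -1 1 0) = Δ·Π!·Σ² = 1/35  (sign -1)
I_A²/I_B² = (8/105)/(1/35) = 8/3

8/3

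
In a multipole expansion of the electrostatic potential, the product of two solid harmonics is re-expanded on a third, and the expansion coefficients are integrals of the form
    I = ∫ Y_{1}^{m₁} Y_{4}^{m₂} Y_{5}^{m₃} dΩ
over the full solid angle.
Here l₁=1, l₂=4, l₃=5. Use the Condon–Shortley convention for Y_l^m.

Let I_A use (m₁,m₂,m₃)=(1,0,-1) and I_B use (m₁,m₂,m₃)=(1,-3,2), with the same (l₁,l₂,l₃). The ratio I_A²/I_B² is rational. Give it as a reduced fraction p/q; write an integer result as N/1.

Shared (l₁,l₂,l₃)=(1,4,5): N and (l;000)² cancel in I_A²/I_B².
A: Δ = 0!·2!·8!/11! = 1/495; Racah Σ t=0..0: t=0:+1/1152 = 1/1152; ⇒ 3j(1 4 5; 1 0 -1)² = 1/33, sgn +1
B: Δ = 0!·2!·8!/11! = 1/495; Racah Σ t=0..0: t=0:+1/10080 = 1/10080; ⇒ 3j(1 4 5; 1 -3 2)² = 1/165, sgn -1
I_A²/I_B² = (1/33)/(1/165) = 5/1

5/1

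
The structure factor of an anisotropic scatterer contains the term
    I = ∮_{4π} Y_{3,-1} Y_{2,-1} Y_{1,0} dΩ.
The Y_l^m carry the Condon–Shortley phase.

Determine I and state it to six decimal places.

0.000000

-1 − 1 + 0 = -2 ≠ 0: azimuthal integral kills it; I = 0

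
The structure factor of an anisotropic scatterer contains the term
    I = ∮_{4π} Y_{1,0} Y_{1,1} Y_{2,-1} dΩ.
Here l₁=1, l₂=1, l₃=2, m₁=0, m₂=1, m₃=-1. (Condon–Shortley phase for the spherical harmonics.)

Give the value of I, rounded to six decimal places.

-0.218510

m-sum 0 ✓  L=4 even ✓  0≤2≤2 ✓
Π(2lᵢ+1) = 3×3×5 = 45
triangle coeff Δ(1,1,2) = 1/30
Σ_t [0,0]: t=0:+1/1 = 1/1
(3j)²=2/15 [(1 1 2; 0 0 0)], sign=+1
Σ_t [0,0]: t=0:+1/2 = 1/2
(3j)²=1/10 [(1 1 2; 0 1 -1)], sign=-1
⇒ 4πI² = 3/5
I = (-1)√(3/5/(4π)) = -0.21850969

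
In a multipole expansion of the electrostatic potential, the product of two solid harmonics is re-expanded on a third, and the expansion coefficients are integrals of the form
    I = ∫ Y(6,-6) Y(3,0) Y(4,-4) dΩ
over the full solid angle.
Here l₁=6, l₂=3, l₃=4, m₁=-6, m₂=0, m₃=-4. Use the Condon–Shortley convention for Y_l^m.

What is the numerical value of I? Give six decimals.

m-sum = -6 + 0 − 4 = -10 ≠ 0 ⇒ I = 0

0.000000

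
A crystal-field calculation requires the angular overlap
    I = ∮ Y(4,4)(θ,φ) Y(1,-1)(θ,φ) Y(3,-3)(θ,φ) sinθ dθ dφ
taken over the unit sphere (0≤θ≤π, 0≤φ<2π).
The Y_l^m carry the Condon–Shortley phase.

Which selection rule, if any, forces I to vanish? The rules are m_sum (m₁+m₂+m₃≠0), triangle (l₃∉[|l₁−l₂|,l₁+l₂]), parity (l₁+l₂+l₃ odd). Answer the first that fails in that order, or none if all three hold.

m₁+m₂+m₃ = 4 − 1 − 3 = 0  ✓
triangle: |4−1|=3 ≤ l₃=3 ≤ 4+1=5  ✓
parity: l₁+l₂+l₃ = 8 is even  ✓

none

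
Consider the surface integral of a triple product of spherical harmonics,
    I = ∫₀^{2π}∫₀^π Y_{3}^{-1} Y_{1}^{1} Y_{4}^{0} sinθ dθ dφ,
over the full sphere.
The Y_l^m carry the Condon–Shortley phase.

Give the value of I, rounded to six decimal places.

0.150786

Rules hold: Σm=0, L=8 even, 2≤4≤4.
N = 7·3·9 = 189
Δ = 0!·6!·2!/9! = 1/252
Racah Σ t=0..0: t=0:+1/36 = 1/36
⇒ 3j(3 1 4; 0 0 0)² = 4/63, sgn +1
Racah Σ t=0..0: t=0:+1/96 = 1/96
⇒ 3j(3 1 4; -1 1 0)² = 1/42, sgn +1
4πI² = N·(3j₀)²·(3jₘ)² = 2/7
I = +1·√(0.285714/4π) = 0.15078601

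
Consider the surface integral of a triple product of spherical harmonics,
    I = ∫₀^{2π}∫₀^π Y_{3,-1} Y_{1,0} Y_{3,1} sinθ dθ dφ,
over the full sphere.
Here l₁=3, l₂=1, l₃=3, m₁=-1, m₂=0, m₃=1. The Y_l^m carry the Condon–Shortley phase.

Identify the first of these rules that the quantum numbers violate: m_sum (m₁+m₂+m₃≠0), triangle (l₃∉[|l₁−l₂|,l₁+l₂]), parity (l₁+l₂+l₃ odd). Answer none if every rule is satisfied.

parity

m₁+m₂+m₃ = -1 + 0 + 1 = 0  ✓
triangle: |3−1|=2 ≤ l₃=3 ≤ 3+1=4  ✓
parity: l₁+l₂+l₃ = 7 is odd  ✗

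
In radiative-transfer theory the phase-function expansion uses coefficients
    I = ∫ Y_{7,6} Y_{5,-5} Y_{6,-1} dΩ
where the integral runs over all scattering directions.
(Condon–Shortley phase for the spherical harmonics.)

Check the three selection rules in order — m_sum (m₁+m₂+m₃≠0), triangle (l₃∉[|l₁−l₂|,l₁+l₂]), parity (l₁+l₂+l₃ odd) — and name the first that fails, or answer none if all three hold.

none

azimuthal sum: 6 − 5 − 1 = 0  ✓
2 ≤ 6 ≤ 12 (triangle on l)  ✓
L = 7 + 5 + 6 = 18 (even)  ✓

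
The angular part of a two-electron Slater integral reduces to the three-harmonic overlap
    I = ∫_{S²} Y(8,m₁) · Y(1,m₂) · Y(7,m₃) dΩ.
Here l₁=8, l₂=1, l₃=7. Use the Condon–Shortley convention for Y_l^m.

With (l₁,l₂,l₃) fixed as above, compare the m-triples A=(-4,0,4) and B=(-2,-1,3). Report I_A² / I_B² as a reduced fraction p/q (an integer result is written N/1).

l's match ⇒ only the (l;m) 3-j factors differ between A and B.
A: triangle coeff Δ(8,1,7) = 1/2040; Σ_t [1,1]: t=1:−1/239500800 = -1/239500800; (3j)²=2/85 [(8 1 7; -4 0 4)], sign=+1
B: triangle coeff Δ(8,1,7) = 1/2040; Σ_t [0,0]: t=0:+1/174182400 = 1/174182400; (3j)²=1/136 [(8 1 7; -2 -1 3)], sign=+1
I_A²/I_B² = (2/85)/(1/136) = 16/5

16/5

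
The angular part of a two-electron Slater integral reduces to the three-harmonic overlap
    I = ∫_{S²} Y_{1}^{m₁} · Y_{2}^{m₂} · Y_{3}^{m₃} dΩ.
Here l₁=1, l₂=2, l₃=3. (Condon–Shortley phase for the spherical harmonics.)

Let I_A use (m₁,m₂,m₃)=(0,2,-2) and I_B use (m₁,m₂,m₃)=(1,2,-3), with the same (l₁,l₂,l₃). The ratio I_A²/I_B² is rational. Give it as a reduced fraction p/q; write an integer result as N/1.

Same 1,2,3: normalisation and zero-m 3j drop out of the ratio.
A: Δ: 0! 2! 4! / 7! → 1/105; sum: t=0:+1/24 = 1/24; 3j²(1 2 3; 0 2 -2) = Δ·Π!·Σ² = 1/21  (sign -1)
B: Δ: 0! 2! 4! / 7! → 1/105; sum: t=0:+1/48 = 1/48; 3j²(1 2 3; 1 2 -3) = Δ·Π!·Σ² = 1/7  (sign +1)
I_A²/I_B² = (1/21)/(1/7) = 1/3

1/3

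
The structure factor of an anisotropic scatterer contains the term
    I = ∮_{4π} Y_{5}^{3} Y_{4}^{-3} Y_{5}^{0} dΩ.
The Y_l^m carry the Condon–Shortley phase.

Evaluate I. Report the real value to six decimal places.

Checks pass: Σm=0; 14 even; l₃=5∈[1,9].
(2·5+1)(2·4+1)(2·5+1) = 1089
Δ: 4! 6! 4! / 15! → 1/3153150
sum: t=0:+1/69120 t=1:−1/1728 t=2:+1/576 t=3:−1/1728 t=4:+1/69120 = 7/11520
3j²(5 4 5; 0 0 0) = Δ·Π!·Σ² = 2/143  (sign -1)
sum: t=0:+1/6912 t=1:−1/17280 = 1/11520
3j²(5 4 5; 3 -3 0) = Δ·Π!·Σ² = 2/143  (sign -1)
combine: 4πI² = 1089·2/143·2/143 = 36/169
take √, sign +1: I = 0.13019760

0.130198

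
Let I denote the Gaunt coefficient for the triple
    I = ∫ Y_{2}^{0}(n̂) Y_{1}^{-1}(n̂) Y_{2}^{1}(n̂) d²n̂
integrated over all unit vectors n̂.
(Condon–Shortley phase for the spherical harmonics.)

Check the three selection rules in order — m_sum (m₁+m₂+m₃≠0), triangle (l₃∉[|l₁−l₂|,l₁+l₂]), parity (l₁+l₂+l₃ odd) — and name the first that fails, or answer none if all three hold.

parity

azimuthal sum: 0 − 1 + 1 = 0  ✓
1 ≤ 2 ≤ 3 (triangle on l)  ✓
L = 2 + 1 + 2 = 5 (odd)  ✗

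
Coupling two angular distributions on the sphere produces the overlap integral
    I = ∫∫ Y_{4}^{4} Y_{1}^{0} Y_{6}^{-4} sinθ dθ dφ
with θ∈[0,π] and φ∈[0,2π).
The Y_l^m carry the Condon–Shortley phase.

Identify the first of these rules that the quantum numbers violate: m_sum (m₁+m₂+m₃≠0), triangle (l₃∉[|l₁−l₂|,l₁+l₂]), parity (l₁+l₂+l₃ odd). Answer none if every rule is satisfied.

triangle

Σmᵢ = 0  ✓
l₃∈[|l₁−l₂|,l₁+l₂]=[3,5], have l₃=6  ✗
Σlᵢ = 11 ⇒ odd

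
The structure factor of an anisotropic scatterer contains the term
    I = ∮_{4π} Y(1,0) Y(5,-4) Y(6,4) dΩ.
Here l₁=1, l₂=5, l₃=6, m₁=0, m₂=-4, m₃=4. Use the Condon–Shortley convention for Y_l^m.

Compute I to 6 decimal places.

Checks pass: Σm=0; 12 even; l₃=6∈[4,6].
(2·1+1)(2·5+1)(2·6+1) = 429
Δ: 0! 2! 10! / 13! → 1/858
sum: t=0:+1/14400 = 1/14400
3j²(1 5 6; 0 0 0) = Δ·Π!·Σ² = 6/143  (sign +1)
sum: t=0:+1/362880 = 1/362880
3j²(1 5 6; 0 -4 4) = Δ·Π!·Σ² = 10/429  (sign +1)
combine: 4πI² = 429·6/143·10/429 = 60/143
take √, sign +1: I = 0.18272698

0.182727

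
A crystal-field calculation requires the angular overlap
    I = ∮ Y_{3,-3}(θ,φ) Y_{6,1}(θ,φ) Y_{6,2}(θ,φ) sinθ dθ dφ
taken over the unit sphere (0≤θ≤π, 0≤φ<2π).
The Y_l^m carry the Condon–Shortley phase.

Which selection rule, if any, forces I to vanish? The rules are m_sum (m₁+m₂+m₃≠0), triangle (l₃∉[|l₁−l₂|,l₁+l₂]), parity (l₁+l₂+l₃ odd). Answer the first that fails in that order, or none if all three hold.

Σmᵢ = 0  ✓
l₃∈[|l₁−l₂|,l₁+l₂]=[3,9], have l₃=6  ✓
Σlᵢ = 15 ⇒ odd  ✗

parity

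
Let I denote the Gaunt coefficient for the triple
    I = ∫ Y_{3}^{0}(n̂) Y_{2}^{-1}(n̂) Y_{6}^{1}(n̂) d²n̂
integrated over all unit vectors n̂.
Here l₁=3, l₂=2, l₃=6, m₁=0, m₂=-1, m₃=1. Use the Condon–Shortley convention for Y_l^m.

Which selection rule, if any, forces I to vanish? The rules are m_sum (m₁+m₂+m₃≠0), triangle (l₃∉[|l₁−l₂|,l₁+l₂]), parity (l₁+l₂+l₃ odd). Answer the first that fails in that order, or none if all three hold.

Σmᵢ = 0  ✓
l₃∈[|l₁−l₂|,l₁+l₂]=[1,5], have l₃=6  ✗
Σlᵢ = 11 ⇒ odd

triangle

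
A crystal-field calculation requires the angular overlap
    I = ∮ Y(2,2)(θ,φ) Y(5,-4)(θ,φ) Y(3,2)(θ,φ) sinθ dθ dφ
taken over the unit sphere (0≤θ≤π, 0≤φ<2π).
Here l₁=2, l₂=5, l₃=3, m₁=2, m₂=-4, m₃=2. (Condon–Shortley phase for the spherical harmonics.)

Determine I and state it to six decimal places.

Rules hold: Σm=0, L=10 even, 3≤3≤7.
N = 5·11·7 = 385
Δ = 4!·0!·6!/11! = 1/2310
Racah Σ t=2..2: t=2:+1/144 = 1/144
⇒ 3j(2 5 3; 0 0 0)² = 10/231, sgn -1
Racah Σ t=0..0: t=0:+1/2880 = 1/2880
⇒ 3j(2 5 3; 2 -4 2)² = 3/55, sgn -1
4πI² = N·(3j₀)²·(3jₘ)² = 10/11
I = +1·√(0.909091/4π) = 0.26896683

0.268967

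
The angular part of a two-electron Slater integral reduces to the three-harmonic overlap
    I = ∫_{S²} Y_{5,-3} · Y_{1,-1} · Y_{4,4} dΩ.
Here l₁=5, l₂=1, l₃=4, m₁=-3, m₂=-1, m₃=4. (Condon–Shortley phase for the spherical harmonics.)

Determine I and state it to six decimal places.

-0.049106

Rules hold: Σm=0, L=10 even, 4≤4≤6.
N = 11·3·9 = 297
Δ = 2!·8!·0!/11! = 1/495
Racah Σ t=1..1: t=1:−1/576 = -1/576
⇒ 3j(5 1 4; 0 0 0)² = 5/99, sgn -1
Racah Σ t=0..0: t=0:+1/80640 = 1/80640
⇒ 3j(5 1 4; -3 -1 4)² = 1/495, sgn +1
4πI² = N·(3j₀)²·(3jₘ)² = 1/33
I = -1·√(0.030303/4π) = -0.04910640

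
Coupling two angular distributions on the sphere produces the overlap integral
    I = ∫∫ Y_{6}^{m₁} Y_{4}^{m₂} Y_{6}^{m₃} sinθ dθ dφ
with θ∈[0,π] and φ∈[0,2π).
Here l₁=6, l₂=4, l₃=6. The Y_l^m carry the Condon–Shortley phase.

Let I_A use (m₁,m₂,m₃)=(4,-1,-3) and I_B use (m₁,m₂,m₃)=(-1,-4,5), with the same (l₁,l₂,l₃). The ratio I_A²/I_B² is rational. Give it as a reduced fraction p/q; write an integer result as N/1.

63/110

l's match ⇒ only the (l;m) 3-j factors differ between A and B.
A: triangle coeff Δ(6,4,6) = 1/15315300; Σ_t [0,2]: t=0:+1/207360 t=1:−1/120960 t=2:+1/967680 = -1/414720; (3j)²=21/4862 [(6 4 6; 4 -1 -3)], sign=+1
B: triangle coeff Δ(6,4,6) = 1/15315300; Σ_t [0,0]: t=0:+1/2903040 = 1/2903040; (3j)²=5/663 [(6 4 6; -1 -4 5)], sign=-1
I_A²/I_B² = (21/4862)/(5/663) = 63/110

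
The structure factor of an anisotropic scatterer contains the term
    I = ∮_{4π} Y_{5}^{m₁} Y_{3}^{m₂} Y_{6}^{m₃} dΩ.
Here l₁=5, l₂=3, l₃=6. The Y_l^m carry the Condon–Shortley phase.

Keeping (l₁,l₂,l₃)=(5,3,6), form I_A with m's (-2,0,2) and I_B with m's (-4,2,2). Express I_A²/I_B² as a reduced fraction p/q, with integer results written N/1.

8/45

Shared (l₁,l₂,l₃)=(5,3,6): N and (l;000)² cancel in I_A²/I_B².
A: Δ = 2!·8!·4!/15! = 1/675675; Racah Σ t=0..2: t=0:+1/60480 t=1:−1/5760 t=2:+1/8640 = -1/24192; ⇒ 3j(5 3 6; -2 0 2)² = 8/3003, sgn -1
B: Δ = 2!·8!·4!/15! = 1/675675; Racah Σ t=1..2: t=1:−1/967680 t=2:+1/60480 = 1/64512; ⇒ 3j(5 3 6; -4 2 2)² = 15/1001, sgn +1
I_A²/I_B² = (8/3003)/(15/1001) = 8/45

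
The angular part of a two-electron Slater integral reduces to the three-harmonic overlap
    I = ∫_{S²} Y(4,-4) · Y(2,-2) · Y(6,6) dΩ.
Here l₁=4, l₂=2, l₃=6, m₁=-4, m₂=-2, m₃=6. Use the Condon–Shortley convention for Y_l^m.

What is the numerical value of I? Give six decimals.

Checks pass: Σm=0; 12 even; l₃=6∈[2,6].
(2·4+1)(2·2+1)(2·6+1) = 585
Δ: 0! 8! 4! / 13! → 1/6435
sum: t=0:+1/2304 = 1/2304
3j²(4 2 6; 0 0 0) = Δ·Π!·Σ² = 5/143  (sign +1)
sum: t=0:+1/967680 = 1/967680
3j²(4 2 6; -4 -2 6) = Δ·Π!·Σ² = 1/13  (sign +1)
combine: 4πI² = 585·5/143·1/13 = 225/143
take √, sign +1: I = 0.35384927

0.353849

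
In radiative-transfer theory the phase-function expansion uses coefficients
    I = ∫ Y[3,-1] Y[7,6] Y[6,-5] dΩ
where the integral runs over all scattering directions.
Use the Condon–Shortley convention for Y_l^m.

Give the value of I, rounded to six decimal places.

Rules hold: Σm=0, L=16 even, 4≤6≤10.
N = 7·15·13 = 1365
Δ = 4!·2!·10!/17! = 1/2042040
Racah Σ t=1..3: t=1:−1/207360 t=2:+1/57600 t=3:−1/207360 = 1/129600
⇒ 3j(3 7 6; 0 0 0)² = 168/12155, sgn +1
Racah Σ t=3..4: t=3:−1/21772800 t=4:+1/17418240 = 1/87091200
⇒ 3j(3 7 6; -1 6 -5)² = 11/14280, sgn -1
4πI² = N·(3j₀)²·(3jₘ)² = 21/1445
I = -1·√(0.0145329/4π) = -0.03400719

-0.034007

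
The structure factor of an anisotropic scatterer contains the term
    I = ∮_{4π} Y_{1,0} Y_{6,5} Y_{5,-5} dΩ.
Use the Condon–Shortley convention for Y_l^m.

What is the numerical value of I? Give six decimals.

-0.135514

Checks pass: Σm=0; 12 even; l₃=5∈[5,7].
(2·1+1)(2·6+1)(2·5+1) = 429
Δ: 2! 0! 10! / 13! → 1/858
sum: t=1:−1/14400 = -1/14400
3j²(1 6 5; 0 0 0) = Δ·Π!·Σ² = 6/143  (sign +1)
sum: t=1:−1/3628800 = -1/3628800
3j²(1 6 5; 0 5 -5) = Δ·Π!·Σ² = 1/78  (sign -1)
combine: 4πI² = 429·6/143·1/78 = 3/13
take √, sign -1: I = -0.13551395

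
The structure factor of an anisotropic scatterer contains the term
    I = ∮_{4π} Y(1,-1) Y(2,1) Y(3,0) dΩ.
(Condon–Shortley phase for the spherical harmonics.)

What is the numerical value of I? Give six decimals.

0.143048

Checks pass: Σm=0; 6 even; l₃=3∈[1,3].
(2·1+1)(2·2+1)(2·3+1) = 105
Δ: 0! 2! 4! / 7! → 1/105
sum: t=0:+1/4 = 1/4
3j²(1 2 3; 0 0 0) = Δ·Π!·Σ² = 3/35  (sign -1)
sum: t=0:+1/12 = 1/12
3j²(1 2 3; -1 1 0) = Δ·Π!·Σ² = 1/35  (sign -1)
combine: 4πI² = 105·3/35·1/35 = 9/35
take √, sign +1: I = 0.14304817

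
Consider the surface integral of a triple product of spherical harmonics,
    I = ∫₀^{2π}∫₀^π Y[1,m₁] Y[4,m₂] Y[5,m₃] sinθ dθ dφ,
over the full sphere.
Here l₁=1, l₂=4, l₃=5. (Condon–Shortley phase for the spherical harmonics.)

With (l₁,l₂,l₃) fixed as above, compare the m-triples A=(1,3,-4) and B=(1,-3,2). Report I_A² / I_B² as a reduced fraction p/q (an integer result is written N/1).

12/1

Same 1,4,5: normalisation and zero-m 3j drop out of the ratio.
A: Δ: 0! 2! 8! / 11! → 1/495; sum: t=0:+1/10080 = 1/10080; 3j²(1 4 5; 1 3 -4) = Δ·Π!·Σ² = 4/55  (sign -1)
B: Δ: 0! 2! 8! / 11! → 1/495; sum: t=0:+1/10080 = 1/10080; 3j²(1 4 5; 1 -3 2) = Δ·Π!·Σ² = 1/165  (sign -1)
I_A²/I_B² = (4/55)/(1/165) = 12/1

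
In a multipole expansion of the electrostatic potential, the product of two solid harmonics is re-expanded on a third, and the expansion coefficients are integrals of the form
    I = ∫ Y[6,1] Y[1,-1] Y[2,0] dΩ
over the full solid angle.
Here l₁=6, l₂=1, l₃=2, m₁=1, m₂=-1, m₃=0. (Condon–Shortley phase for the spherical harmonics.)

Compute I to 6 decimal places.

triangle: need 5≤l₃≤7, have 2; I=0

0.000000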